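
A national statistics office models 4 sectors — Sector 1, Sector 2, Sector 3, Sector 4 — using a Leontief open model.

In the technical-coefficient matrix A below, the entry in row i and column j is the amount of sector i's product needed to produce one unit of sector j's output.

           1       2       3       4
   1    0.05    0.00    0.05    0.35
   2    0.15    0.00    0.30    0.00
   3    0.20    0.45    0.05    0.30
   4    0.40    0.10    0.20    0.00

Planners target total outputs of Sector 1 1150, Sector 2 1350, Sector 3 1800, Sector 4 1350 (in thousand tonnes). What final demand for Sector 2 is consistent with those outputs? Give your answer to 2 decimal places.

I − A =
  [   0.95     0.00    -0.05    -0.35]
  [  -0.15     1.00    -0.30     0.00]
  [  -0.20    -0.45     0.95    -0.30]
  [  -0.40    -0.10    -0.20     1.00]
d = (I − A) x:
  d_1 = (+0.95)·1150 + (+0.00)·1350 + (-0.05)·1800 + (-0.35)·1350 = 530.00
  d_2 = (-0.15)·1150 + (+1.00)·1350 + (-0.30)·1800 + (+0.00)·1350 = 637.50
  d_3 = (-0.20)·1150 + (-0.45)·1350 + (+0.95)·1800 + (-0.30)·1350 = 467.50
  d_4 = (-0.40)·1150 + (-0.10)·1350 + (-0.20)·1800 + (+1.00)·1350 = 395.00

d_2 = 637.50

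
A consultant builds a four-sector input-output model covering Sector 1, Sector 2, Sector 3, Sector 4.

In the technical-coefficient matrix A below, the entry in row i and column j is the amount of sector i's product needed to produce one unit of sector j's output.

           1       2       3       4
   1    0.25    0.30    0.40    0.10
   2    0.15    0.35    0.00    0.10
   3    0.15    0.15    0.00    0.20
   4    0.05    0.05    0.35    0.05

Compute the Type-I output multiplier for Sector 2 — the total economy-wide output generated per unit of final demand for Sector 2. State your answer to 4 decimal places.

m_2 = 3.7053

I − A =
  [   0.75    -0.30    -0.40    -0.10]
  [  -0.15     0.65     0.00    -0.10]
  [  -0.15    -0.15     1.00    -0.20]
  [  -0.05    -0.05    -0.35     0.95]
Compute the cofactors C_ij = (−1)^(i+j)·(3×3 minor ij) of I−A; the adjugate is their transpose:
adj(I−A) = Cᵀ =
  [ 0.561750   0.335250   0.278250   0.153000]
  [ 0.142250   0.588750   0.090500   0.096000]
  [ 0.122000   0.160125   0.411125   0.116250]
  [ 0.082000   0.107625   0.170875   0.394500]
det(I−A) = Σ_j (I−A)_1j·C_1j = (0.75)(0.561750) + (-0.30)(0.142250) + (-0.40)(0.122000) + (-0.10)(0.082000) = 0.3216375
(I − A)⁻¹ = adj(I−A) / det(I−A) ≈
  [   1.74653     1.04232     0.86510     0.47569]
  [   0.44227     1.83048     0.28137     0.29847]
  [   0.37931     0.49784     1.27822     0.36143]
  [   0.25495     0.33462     0.53127     1.22654]
The output multiplier for sector j is the column-j sum of the Leontief inverse (I − A)⁻¹ = adj(I−A) / det(I−A).
Column 2 of adj(I−A): (0.335250, 0.588750, 0.160125, 0.107625); det(I−A) = 0.3216375.
m_2 = (0.335250 + 0.588750 + 0.160125 + 0.107625) / 0.3216375 = 1.19175 / 0.3216375 ≈ 3.7053.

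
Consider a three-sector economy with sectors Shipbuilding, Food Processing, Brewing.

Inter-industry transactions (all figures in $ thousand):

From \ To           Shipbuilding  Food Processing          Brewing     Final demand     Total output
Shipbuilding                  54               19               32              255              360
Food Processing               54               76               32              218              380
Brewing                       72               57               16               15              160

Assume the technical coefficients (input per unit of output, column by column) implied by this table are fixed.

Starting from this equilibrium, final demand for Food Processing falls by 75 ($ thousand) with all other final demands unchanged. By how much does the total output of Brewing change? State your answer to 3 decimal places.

Δx_B = -19.053

Technical coefficients a_ij = z_ij / X_j:
  a_SS = 54/360 = 0.15, a_FS = 54/360 = 0.15, a_BS = 72/360 = 0.20
  a_SF = 19/380 = 0.05, a_FF = 76/380 = 0.20, a_BF = 57/380 = 0.15
  a_SB = 32/160 = 0.20, a_FB = 32/160 = 0.20, a_BB = 16/160 = 0.10
I − A =
  [   0.85    -0.05    -0.20]
  [  -0.15     0.80    -0.20]
  [  -0.20    -0.15     0.90]
Cofactors of I−A, C_ij = (−1)^(i+j)·(minor ij) (rows/columns in the sector order above):
  C_11 = (0.80)(0.90) − (-0.20)(-0.15) = 0.6900
  C_12 = −[(-0.15)(0.90) − (-0.20)(-0.20)] = 0.1750
  C_13 = (-0.15)(-0.15) − (0.80)(-0.20) = 0.1825
  C_21 = −[(-0.05)(0.90) − (-0.20)(-0.15)] = 0.0750
  C_22 = (0.85)(0.90) − (-0.20)(-0.20) = 0.7250
  C_23 = −[(0.85)(-0.15) − (-0.05)(-0.20)] = 0.1375
  C_31 = (-0.05)(-0.20) − (-0.20)(0.80) = 0.1700
  C_32 = −[(0.85)(-0.20) − (-0.20)(-0.15)] = 0.2000
  C_33 = (0.85)(0.80) − (-0.05)(-0.15) = 0.6725
det(I−A) = Σ_j (I−A)_1j·C_1j = (0.85)(0.6900) + (-0.05)(0.1750) + (-0.20)(0.1825) = 0.54125
adj(I−A) = Cᵀ =
  [ 0.6900   0.0750   0.1700]
  [ 0.1750   0.7250   0.2000]
  [ 0.1825   0.1375   0.6725]
(I − A)⁻¹ = adj(I−A) / det(I−A) ≈
  [   1.2748     0.1386     0.3141]
  [   0.3233     1.3395     0.3695]
  [   0.3372     0.2540     1.2425]
Δx = (I − A)⁻¹ Δd with Δd having -75 in the Food Processing component and 0 elsewhere.
So Δx_B = L_BF · (-75), where L_BF = adj(I−A)_BF / det(I−A) = 0.1375 / 0.54125.
Δx_B = 0.1375 × (-75) / 0.54125 = -10.3125 / 0.54125 ≈ -19.053.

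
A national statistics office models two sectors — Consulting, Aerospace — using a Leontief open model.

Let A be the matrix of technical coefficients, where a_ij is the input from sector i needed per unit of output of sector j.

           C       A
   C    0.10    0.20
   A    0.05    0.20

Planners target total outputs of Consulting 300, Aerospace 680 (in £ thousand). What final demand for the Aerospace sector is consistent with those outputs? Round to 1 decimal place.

I − A =
  [   0.90    -0.20]
  [  -0.05     0.80]
d = (I − A) x:
  d_C = (+0.90)·300 + (-0.20)·680 = 134.0
  d_A = (-0.05)·300 + (+0.80)·680 = 529.0

d_A = 529.0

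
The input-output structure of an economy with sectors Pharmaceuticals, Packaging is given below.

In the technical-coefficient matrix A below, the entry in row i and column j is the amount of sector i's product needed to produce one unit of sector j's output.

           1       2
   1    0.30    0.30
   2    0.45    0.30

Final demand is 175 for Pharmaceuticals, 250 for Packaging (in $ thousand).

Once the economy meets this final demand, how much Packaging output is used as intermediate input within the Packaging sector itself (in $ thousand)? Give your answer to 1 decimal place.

I − A =
  [   0.70    -0.30]
  [  -0.45     0.70]
det(I−A) = (0.70)(0.70) − (-0.30)(-0.45) = 0.3550
adj(I−A) = [[0.70, 0.30], [0.45, 0.70]]
(I − A)⁻¹ = adj(I−A) / det(I−A) ≈
  [   1.9718     0.8451]
  [   1.2676     1.9718]
First solve x = (I − A)⁻¹ d = adj(I−A)·d / det(I−A); in particular x_2 = (0.45·175 + 0.70·250) / 0.3550 = 253.75 / 0.3550 ≈ 714.789.
Intermediate flow from 2 to 2: z_22 = a_22 · x_2 = 0.30 × 253.75 / 0.3550 = 76.125 / 0.3550 ≈ 214.4.

z_22 = 214.4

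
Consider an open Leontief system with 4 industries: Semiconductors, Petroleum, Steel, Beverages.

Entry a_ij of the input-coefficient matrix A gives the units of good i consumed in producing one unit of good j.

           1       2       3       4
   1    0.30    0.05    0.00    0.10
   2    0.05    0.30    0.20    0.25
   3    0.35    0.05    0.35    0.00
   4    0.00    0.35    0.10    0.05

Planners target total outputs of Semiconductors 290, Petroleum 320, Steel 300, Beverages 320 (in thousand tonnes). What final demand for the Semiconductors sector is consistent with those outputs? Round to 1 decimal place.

I − A =
  [   0.70    -0.05     0.00    -0.10]
  [  -0.05     0.70    -0.20    -0.25]
  [  -0.35    -0.05     0.65     0.00]
  [   0.00    -0.35    -0.10     0.95]
d = (I − A) x:
  d_1 = (+0.70)·290 + (-0.05)·320 + (+0.00)·300 + (-0.10)·320 = 155.0
  d_2 = (-0.05)·290 + (+0.70)·320 + (-0.20)·300 + (-0.25)·320 = 69.5
  d_3 = (-0.35)·290 + (-0.05)·320 + (+0.65)·300 + (+0.00)·320 = 77.5
  d_4 = (+0.00)·290 + (-0.35)·320 + (-0.10)·300 + (+0.95)·320 = 162.0

d_1 = 155.0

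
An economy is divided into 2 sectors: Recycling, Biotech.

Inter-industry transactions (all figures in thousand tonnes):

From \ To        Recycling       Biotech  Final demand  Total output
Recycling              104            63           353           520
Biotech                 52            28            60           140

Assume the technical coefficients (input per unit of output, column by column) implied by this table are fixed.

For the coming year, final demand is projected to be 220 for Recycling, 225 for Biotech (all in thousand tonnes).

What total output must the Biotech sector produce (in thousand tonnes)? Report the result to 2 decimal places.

Technical coefficients a_ij = z_ij / X_j:
  a_RR = 104/520 = 0.20, a_BR = 52/520 = 0.10
  a_RB = 63/140 = 0.45, a_BB = 28/140 = 0.20
I − A =
  [   0.80    -0.45]
  [  -0.10     0.80]
det(I−A) = (0.80)(0.80) − (-0.45)(-0.10) = 0.5950
adj(I−A) = [[0.80, 0.45], [0.10, 0.80]]
(I − A)⁻¹ = adj(I−A) / det(I−A) ≈
  [   1.3445     0.7563]
  [   0.1681     1.3445]
x = (I − A)⁻¹ d = adj(I−A)·d / det(I−A), with det(I−A) = 0.5950:
  x_R = (0.80·220 + 0.45·225) / 0.5950 = 277.25 / 0.5950 ≈ 465.97
  x_B = (0.10·220 + 0.80·225) / 0.5950 = 202.00 / 0.5950 ≈ 339.50

x_B = 339.50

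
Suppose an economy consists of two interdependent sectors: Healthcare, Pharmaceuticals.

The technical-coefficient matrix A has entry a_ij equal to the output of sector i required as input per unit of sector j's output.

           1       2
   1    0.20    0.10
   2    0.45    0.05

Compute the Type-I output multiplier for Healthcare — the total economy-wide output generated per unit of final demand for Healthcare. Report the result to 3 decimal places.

I − A =
  [   0.80    -0.10]
  [  -0.45     0.95]
det(I−A) = (0.80)(0.95) − (-0.10)(-0.45) = 0.7150
adj(I−A) = [[0.95, 0.10], [0.45, 0.80]]
(I − A)⁻¹ = adj(I−A) / det(I−A) ≈
  [   1.3287     0.1399]
  [   0.6294     1.1189]
The output multiplier for sector j is the column-j sum of the Leontief inverse (I − A)⁻¹ = adj(I−A) / det(I−A).
Column 1 of adj(I−A): (0.95, 0.45); det(I−A) = 0.7150.
m_1 = (0.95 + 0.45) / 0.7150 = 1.40 / 0.7150 ≈ 1.958.

m_1 = 1.958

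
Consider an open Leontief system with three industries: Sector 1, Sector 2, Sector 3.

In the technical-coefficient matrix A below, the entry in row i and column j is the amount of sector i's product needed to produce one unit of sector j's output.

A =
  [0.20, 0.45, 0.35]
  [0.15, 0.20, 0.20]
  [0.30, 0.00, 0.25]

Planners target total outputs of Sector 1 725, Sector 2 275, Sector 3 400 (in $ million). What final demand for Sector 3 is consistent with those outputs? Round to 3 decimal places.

I − A =
  [   0.80    -0.45    -0.35]
  [  -0.15     0.80    -0.20]
  [  -0.30     0.00     0.75]
d = (I − A) x:
  d_1 = (+0.80)·725 + (-0.45)·275 + (-0.35)·400 = 316.250
  d_2 = (-0.15)·725 + (+0.80)·275 + (-0.20)·400 = 31.250
  d_3 = (-0.30)·725 + (+0.00)·275 + (+0.75)·400 = 82.500

d_3 = 82.500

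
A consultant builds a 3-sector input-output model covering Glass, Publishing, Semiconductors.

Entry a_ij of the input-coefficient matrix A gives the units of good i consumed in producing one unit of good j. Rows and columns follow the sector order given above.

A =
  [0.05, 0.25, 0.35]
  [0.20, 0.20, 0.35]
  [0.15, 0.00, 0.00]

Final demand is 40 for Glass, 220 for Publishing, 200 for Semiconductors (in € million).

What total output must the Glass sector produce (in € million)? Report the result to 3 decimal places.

I − A =
  [   0.95    -0.25    -0.35]
  [  -0.20     0.80    -0.35]
  [  -0.15     0.00     1.00]
Cofactors of I−A, C_ij = (−1)^(i+j)·(minor ij) (rows/columns in the sector order above):
  C_11 = (0.80)(1.00) − (-0.35)(0.00) = 0.8000
  C_12 = −[(-0.20)(1.00) − (-0.35)(-0.15)] = 0.2525
  C_13 = (-0.20)(0.00) − (0.80)(-0.15) = 0.1200
  C_21 = −[(-0.25)(1.00) − (-0.35)(0.00)] = 0.2500
  C_22 = (0.95)(1.00) − (-0.35)(-0.15) = 0.8975
  C_23 = −[(0.95)(0.00) − (-0.25)(-0.15)] = 0.0375
  C_31 = (-0.25)(-0.35) − (-0.35)(0.80) = 0.3675
  C_32 = −[(0.95)(-0.35) − (-0.35)(-0.20)] = 0.4025
  C_33 = (0.95)(0.80) − (-0.25)(-0.20) = 0.7100
det(I−A) = Σ_j (I−A)_1j·C_1j = (0.95)(0.8000) + (-0.25)(0.2525) + (-0.35)(0.1200) = 0.654875
adj(I−A) = Cᵀ =
  [ 0.8000   0.2500   0.3675]
  [ 0.2525   0.8975   0.4025]
  [ 0.1200   0.0375   0.7100]
(I − A)⁻¹ = adj(I−A) / det(I−A) ≈
  [   1.2216     0.3818     0.5612]
  [   0.3856     1.3705     0.6146]
  [   0.1832     0.0573     1.0842]
x = (I − A)⁻¹ d = adj(I−A)·d / det(I−A), with det(I−A) = 0.654875:
  x_1 = (0.8000·40 + 0.2500·220 + 0.3675·200) / 0.654875 = 160.50 / 0.654875 ≈ 245.085
  x_2 = (0.2525·40 + 0.8975·220 + 0.4025·200) / 0.654875 = 288.05 / 0.654875 ≈ 439.855
  x_3 = (0.1200·40 + 0.0375·220 + 0.7100·200) / 0.654875 = 155.05 / 0.654875 ≈ 236.763

x_1 = 245.085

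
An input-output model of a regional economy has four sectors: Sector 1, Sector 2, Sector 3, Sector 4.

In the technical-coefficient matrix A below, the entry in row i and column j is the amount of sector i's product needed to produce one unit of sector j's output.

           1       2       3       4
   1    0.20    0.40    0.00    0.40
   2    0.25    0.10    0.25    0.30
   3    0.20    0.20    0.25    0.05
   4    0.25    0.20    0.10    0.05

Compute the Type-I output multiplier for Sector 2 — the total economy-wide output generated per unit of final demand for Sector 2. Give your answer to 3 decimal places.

I − A =
  [   0.80    -0.40     0.00    -0.40]
  [  -0.25     0.90    -0.25    -0.30]
  [  -0.20    -0.20     0.75    -0.05]
  [  -0.25    -0.20    -0.10     0.95]
Compute the cofactors C_ij = (−1)^(i+j)·(3×3 minor ij) of I−A; the adjugate is their transpose:
adj(I−A) = Cᵀ =
  [ 0.53575   0.35100   0.16300   0.34500]
  [ 0.28975   0.48300   0.19900   0.28500]
  [ 0.23525   0.23700   0.40100   0.19500]
  [ 0.22675   0.21900   0.12700   0.40500]
det(I−A) = Σ_j (I−A)_1j·C_1j = (0.80)(0.53575) + (-0.40)(0.28975) + (0.00)(0.23525) + (-0.40)(0.22675) = 0.2220
(I − A)⁻¹ = adj(I−A) / det(I−A) ≈
  [   2.4133     1.5811     0.7342     1.5541]
  [   1.3052     2.1757     0.8964     1.2838]
  [   1.0597     1.0676     1.8063     0.8784]
  [   1.0214     0.9865     0.5721     1.8243]
The output multiplier for sector j is the column-j sum of the Leontief inverse (I − A)⁻¹ = adj(I−A) / det(I−A).
Column 2 of adj(I−A): (0.35100, 0.48300, 0.23700, 0.21900); det(I−A) = 0.2220.
m_2 = (0.35100 + 0.48300 + 0.23700 + 0.21900) / 0.2220 = 1.29 / 0.2220 ≈ 5.811.

m_2 = 5.811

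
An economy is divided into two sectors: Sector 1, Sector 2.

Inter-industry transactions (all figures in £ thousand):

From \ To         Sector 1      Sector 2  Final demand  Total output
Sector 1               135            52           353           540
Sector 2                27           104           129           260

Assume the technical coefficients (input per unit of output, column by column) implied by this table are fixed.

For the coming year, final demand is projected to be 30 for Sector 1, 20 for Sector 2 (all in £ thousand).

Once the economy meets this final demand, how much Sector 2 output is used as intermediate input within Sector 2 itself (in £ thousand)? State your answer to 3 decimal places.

z_22 = 15.000

Technical coefficients a_ij = z_ij / X_j:
  a_11 = 135/540 = 0.25, a_21 = 27/540 = 0.05
  a_12 = 52/260 = 0.20, a_22 = 104/260 = 0.40
I − A =
  [   0.75    -0.20]
  [  -0.05     0.60]
det(I−A) = (0.75)(0.60) − (-0.20)(-0.05) = 0.4400
adj(I−A) = [[0.60, 0.20], [0.05, 0.75]]
(I − A)⁻¹ = adj(I−A) / det(I−A) ≈
  [   1.3636     0.4545]
  [   0.1136     1.7045]
First solve x = (I − A)⁻¹ d = adj(I−A)·d / det(I−A); in particular x_2 = (0.05·30 + 0.75·20) / 0.4400 = 16.50 / 0.4400 = 37.50000.
Intermediate flow from 2 to 2: z_22 = a_22 · x_2 = 0.40 × 16.50 / 0.4400 = 6.60 / 0.4400 = 15.000.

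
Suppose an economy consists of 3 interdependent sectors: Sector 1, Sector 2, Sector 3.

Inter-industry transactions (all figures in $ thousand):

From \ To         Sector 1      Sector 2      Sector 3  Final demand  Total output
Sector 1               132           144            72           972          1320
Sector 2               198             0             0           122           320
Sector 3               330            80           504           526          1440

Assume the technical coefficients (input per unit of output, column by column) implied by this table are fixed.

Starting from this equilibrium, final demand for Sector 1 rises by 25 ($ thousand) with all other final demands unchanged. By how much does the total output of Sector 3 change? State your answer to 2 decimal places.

Technical coefficients a_ij = z_ij / X_j:
  a_11 = 132/1320 = 0.10, a_21 = 198/1320 = 0.15, a_31 = 330/1320 = 0.25
  a_12 = 144/320 = 0.45, a_22 = 0/320 = 0.00, a_32 = 80/320 = 0.25
  a_13 = 72/1440 = 0.05, a_23 = 0/1440 = 0.00, a_33 = 504/1440 = 0.35
I − A =
  [   0.90    -0.45    -0.05]
  [  -0.15     1.00     0.00]
  [  -0.25    -0.25     0.65]
Cofactors of I−A, C_ij = (−1)^(i+j)·(minor ij) (rows/columns in the sector order above):
  C_11 = (1.00)(0.65) − (0.00)(-0.25) = 0.6500
  C_12 = −[(-0.15)(0.65) − (0.00)(-0.25)] = 0.0975
  C_13 = (-0.15)(-0.25) − (1.00)(-0.25) = 0.2875
  C_21 = −[(-0.45)(0.65) − (-0.05)(-0.25)] = 0.3050
  C_22 = (0.90)(0.65) − (-0.05)(-0.25) = 0.5725
  C_23 = −[(0.90)(-0.25) − (-0.45)(-0.25)] = 0.3375
  C_31 = (-0.45)(0.00) − (-0.05)(1.00) = 0.0500
  C_32 = −[(0.90)(0.00) − (-0.05)(-0.15)] = 0.0075
  C_33 = (0.90)(1.00) − (-0.45)(-0.15) = 0.8325
det(I−A) = Σ_j (I−A)_1j·C_1j = (0.90)(0.6500) + (-0.45)(0.0975) + (-0.05)(0.2875) = 0.52675
adj(I−A) = Cᵀ =
  [ 0.6500   0.3050   0.0500]
  [ 0.0975   0.5725   0.0075]
  [ 0.2875   0.3375   0.8325]
(I − A)⁻¹ = adj(I−A) / det(I−A) ≈
  [   1.2340     0.5790     0.0949]
  [   0.1851     1.0869     0.0142]
  [   0.5458     0.6407     1.5804]
Δx = (I − A)⁻¹ Δd with Δd having +25 in the Sector 1 component and 0 elsewhere.
So Δx_3 = L_31 · (+25), where L_31 = adj(I−A)_31 / det(I−A) = 0.2875 / 0.52675.
Δx_3 = 0.2875 × (+25) / 0.52675 = 7.1875 / 0.52675 ≈ 13.64.

Δx_3 = 13.64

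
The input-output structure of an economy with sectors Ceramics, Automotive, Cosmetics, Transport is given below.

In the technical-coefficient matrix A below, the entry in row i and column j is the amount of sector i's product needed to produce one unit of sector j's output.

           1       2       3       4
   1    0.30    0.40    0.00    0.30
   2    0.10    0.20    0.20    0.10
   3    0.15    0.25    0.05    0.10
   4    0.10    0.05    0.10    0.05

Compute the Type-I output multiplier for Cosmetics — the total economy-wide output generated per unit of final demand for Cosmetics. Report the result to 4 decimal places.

m_3 = 2.0265

I − A =
  [   0.70    -0.40     0.00    -0.30]
  [  -0.10     0.80    -0.20    -0.10]
  [  -0.15    -0.25     0.95    -0.10]
  [  -0.10    -0.05    -0.10     0.95]
Compute the cofactors C_ij = (−1)^(i+j)·(3×3 minor ij) of I−A; the adjugate is their transpose:
adj(I−A) = Cᵀ =
  [ 0.65825   0.37875   0.10700   0.25900]
  [ 0.13075   0.59175   0.13700   0.11800]
  [ 0.14800   0.22550   0.46100   0.11900]
  [ 0.09175   0.09475   0.06700   0.44700]
det(I−A) = Σ_j (I−A)_1j·C_1j = (0.70)(0.65825) + (-0.40)(0.13075) + (0.00)(0.14800) + (-0.30)(0.09175) = 0.38095
(I − A)⁻¹ = adj(I−A) / det(I−A) ≈
  [   1.72792     0.99422     0.28088     0.67988]
  [   0.34322     1.55335     0.35963     0.30975]
  [   0.38850     0.59194     1.21013     0.31238]
  [   0.24085     0.24872     0.17588     1.17338]
The output multiplier for sector j is the column-j sum of the Leontief inverse (I − A)⁻¹ = adj(I−A) / det(I−A).
Column 3 of adj(I−A): (0.10700, 0.13700, 0.46100, 0.06700); det(I−A) = 0.38095.
m_3 = (0.10700 + 0.13700 + 0.46100 + 0.06700) / 0.38095 = 0.772 / 0.38095 ≈ 2.0265.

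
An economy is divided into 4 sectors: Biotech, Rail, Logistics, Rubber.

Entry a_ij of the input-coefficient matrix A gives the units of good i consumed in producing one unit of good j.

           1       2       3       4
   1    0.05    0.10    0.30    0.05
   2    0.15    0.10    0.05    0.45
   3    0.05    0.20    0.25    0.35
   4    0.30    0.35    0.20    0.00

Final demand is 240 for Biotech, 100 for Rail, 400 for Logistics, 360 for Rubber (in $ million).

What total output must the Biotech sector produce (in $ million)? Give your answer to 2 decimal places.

x_1 = 868.06

I − A =
  [   0.95    -0.10    -0.30    -0.05]
  [  -0.15     0.90    -0.05    -0.45]
  [  -0.05    -0.20     0.75    -0.35]
  [  -0.30    -0.35    -0.20     1.00]
Compute the cofactors C_ij = (−1)^(i+j)·(3×3 minor ij) of I−A; the adjugate is their transpose:
adj(I−A) = Cᵀ =
  [ 0.459750   0.179875   0.246625   0.190250]
  [ 0.215500   0.587750   0.219250   0.352000]
  [ 0.207000   0.319750   0.660750   0.385500]
  [ 0.254750   0.323625   0.282875   0.597750]
det(I−A) = Σ_j (I−A)_1j·C_1j = (0.95)(0.459750) + (-0.10)(0.215500) + (-0.30)(0.207000) + (-0.05)(0.254750) = 0.340375
(I − A)⁻¹ = adj(I−A) / det(I−A) ≈
  [   1.3507     0.5285     0.7246     0.5589]
  [   0.6331     1.7268     0.6441     1.0342]
  [   0.6082     0.9394     1.9412     1.1326]
  [   0.7484     0.9508     0.8311     1.7562]
x = (I − A)⁻¹ d = adj(I−A)·d / det(I−A), with det(I−A) = 0.340375:
  x_1 = (0.459750·240 + 0.179875·100 + 0.246625·400 + 0.190250·360) / 0.340375 = 295.4675 / 0.340375 ≈ 868.06
  x_2 = (0.215500·240 + 0.587750·100 + 0.219250·400 + 0.352000·360) / 0.340375 = 324.915 / 0.340375 ≈ 954.58
  x_3 = (0.207000·240 + 0.319750·100 + 0.660750·400 + 0.385500·360) / 0.340375 = 484.735 / 0.340375 ≈ 1424.12
  x_4 = (0.254750·240 + 0.323625·100 + 0.282875·400 + 0.597750·360) / 0.340375 = 421.8425 / 0.340375 ≈ 1239.35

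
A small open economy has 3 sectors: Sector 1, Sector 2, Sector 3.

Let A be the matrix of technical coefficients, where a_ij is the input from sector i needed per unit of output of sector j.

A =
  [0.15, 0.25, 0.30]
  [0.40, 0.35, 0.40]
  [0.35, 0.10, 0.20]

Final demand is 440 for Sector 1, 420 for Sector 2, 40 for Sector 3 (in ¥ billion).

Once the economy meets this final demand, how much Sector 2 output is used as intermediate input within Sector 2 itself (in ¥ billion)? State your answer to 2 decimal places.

z_22 = 760.54

I − A =
  [   0.85    -0.25    -0.30]
  [  -0.40     0.65    -0.40]
  [  -0.35    -0.10     0.80]
Cofactors of I−A, C_ij = (−1)^(i+j)·(minor ij) (rows/columns in the sector order above):
  C_11 = (0.65)(0.80) − (-0.40)(-0.10) = 0.4800
  C_12 = −[(-0.40)(0.80) − (-0.40)(-0.35)] = 0.4600
  C_13 = (-0.40)(-0.10) − (0.65)(-0.35) = 0.2675
  C_21 = −[(-0.25)(0.80) − (-0.30)(-0.10)] = 0.2300
  C_22 = (0.85)(0.80) − (-0.30)(-0.35) = 0.5750
  C_23 = −[(0.85)(-0.10) − (-0.25)(-0.35)] = 0.1725
  C_31 = (-0.25)(-0.40) − (-0.30)(0.65) = 0.2950
  C_32 = −[(0.85)(-0.40) − (-0.30)(-0.40)] = 0.4600
  C_33 = (0.85)(0.65) − (-0.25)(-0.40) = 0.4525
det(I−A) = Σ_j (I−A)_1j·C_1j = (0.85)(0.4800) + (-0.25)(0.4600) + (-0.30)(0.2675) = 0.21275
adj(I−A) = Cᵀ =
  [ 0.4800   0.2300   0.2950]
  [ 0.4600   0.5750   0.4600]
  [ 0.2675   0.1725   0.4525]
(I − A)⁻¹ = adj(I−A) / det(I−A) ≈
  [   2.2562     1.0811     1.3866]
  [   2.1622     2.7027     2.1622]
  [   1.2573     0.8108     2.1269]
First solve x = (I − A)⁻¹ d = adj(I−A)·d / det(I−A); in particular x_2 = (0.4600·440 + 0.5750·420 + 0.4600·40) / 0.21275 = 462.30 / 0.21275 ≈ 2172.9730.
Intermediate flow from 2 to 2: z_22 = a_22 · x_2 = 0.35 × 462.30 / 0.21275 = 161.805 / 0.21275 ≈ 760.54.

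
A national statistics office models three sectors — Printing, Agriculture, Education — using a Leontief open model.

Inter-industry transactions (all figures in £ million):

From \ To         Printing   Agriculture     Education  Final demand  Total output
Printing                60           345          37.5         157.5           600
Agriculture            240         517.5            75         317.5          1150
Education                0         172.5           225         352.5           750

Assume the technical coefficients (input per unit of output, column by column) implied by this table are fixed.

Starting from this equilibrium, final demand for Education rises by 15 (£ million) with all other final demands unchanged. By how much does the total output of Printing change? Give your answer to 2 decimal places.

Δx_P = 3.51

Technical coefficients a_ij = z_ij / X_j:
  a_PP = 60/600 = 0.10, a_AP = 240/600 = 0.40, a_EP = 0/600 = 0.00
  a_PA = 345/1150 = 0.30, a_AA = 517.5/1150 = 0.45, a_EA = 172.5/1150 = 0.15
  a_PE = 37.5/750 = 0.05, a_AE = 75/750 = 0.10, a_EE = 225/750 = 0.30
I − A =
  [   0.90    -0.30    -0.05]
  [  -0.40     0.55    -0.10]
  [   0.00    -0.15     0.70]
Cofactors of I−A, C_ij = (−1)^(i+j)·(minor ij) (rows/columns in the sector order above):
  C_11 = (0.55)(0.70) − (-0.10)(-0.15) = 0.3700
  C_12 = −[(-0.40)(0.70) − (-0.10)(0.00)] = 0.2800
  C_13 = (-0.40)(-0.15) − (0.55)(0.00) = 0.0600
  C_21 = −[(-0.30)(0.70) − (-0.05)(-0.15)] = 0.2175
  C_22 = (0.90)(0.70) − (-0.05)(0.00) = 0.6300
  C_23 = −[(0.90)(-0.15) − (-0.30)(0.00)] = 0.1350
  C_31 = (-0.30)(-0.10) − (-0.05)(0.55) = 0.0575
  C_32 = −[(0.90)(-0.10) − (-0.05)(-0.40)] = 0.1100
  C_33 = (0.90)(0.55) − (-0.30)(-0.40) = 0.3750
det(I−A) = Σ_j (I−A)_1j·C_1j = (0.90)(0.3700) + (-0.30)(0.2800) + (-0.05)(0.0600) = 0.2460
adj(I−A) = Cᵀ =
  [ 0.3700   0.2175   0.0575]
  [ 0.2800   0.6300   0.1100]
  [ 0.0600   0.1350   0.3750]
(I − A)⁻¹ = adj(I−A) / det(I−A) ≈
  [   1.5041     0.8841     0.2337]
  [   1.1382     2.5610     0.4472]
  [   0.2439     0.5488     1.5244]
Δx = (I − A)⁻¹ Δd with Δd having +15 in the Education component and 0 elsewhere.
So Δx_P = L_PE · (+15), where L_PE = adj(I−A)_PE / det(I−A) = 0.0575 / 0.2460.
Δx_P = 0.0575 × (+15) / 0.2460 = 0.8625 / 0.2460 ≈ 3.51.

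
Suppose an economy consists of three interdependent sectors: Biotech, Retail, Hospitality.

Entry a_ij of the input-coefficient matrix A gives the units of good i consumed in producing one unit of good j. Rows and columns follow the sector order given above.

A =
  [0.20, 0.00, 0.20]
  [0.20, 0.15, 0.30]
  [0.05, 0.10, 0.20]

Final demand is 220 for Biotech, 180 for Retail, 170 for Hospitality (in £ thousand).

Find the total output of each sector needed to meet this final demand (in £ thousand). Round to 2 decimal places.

I − A =
  [   0.80     0.00    -0.20]
  [  -0.20     0.85    -0.30]
  [  -0.05    -0.10     0.80]
Cofactors of I−A, C_ij = (−1)^(i+j)·(minor ij) (rows/columns in the sector order above):
  C_11 = (0.85)(0.80) − (-0.30)(-0.10) = 0.6500
  C_12 = −[(-0.20)(0.80) − (-0.30)(-0.05)] = 0.1750
  C_13 = (-0.20)(-0.10) − (0.85)(-0.05) = 0.0625
  C_21 = −[(0.00)(0.80) − (-0.20)(-0.10)] = 0.0200
  C_22 = (0.80)(0.80) − (-0.20)(-0.05) = 0.6300
  C_23 = −[(0.80)(-0.10) − (0.00)(-0.05)] = 0.0800
  C_31 = (0.00)(-0.30) − (-0.20)(0.85) = 0.1700
  C_32 = −[(0.80)(-0.30) − (-0.20)(-0.20)] = 0.2800
  C_33 = (0.80)(0.85) − (0.00)(-0.20) = 0.6800
det(I−A) = Σ_j (I−A)_1j·C_1j = (0.80)(0.6500) + (0.00)(0.1750) + (-0.20)(0.0625) = 0.5075
adj(I−A) = Cᵀ =
  [ 0.6500   0.0200   0.1700]
  [ 0.1750   0.6300   0.2800]
  [ 0.0625   0.0800   0.6800]
(I − A)⁻¹ = adj(I−A) / det(I−A) ≈
  [   1.2808     0.0394     0.3350]
  [   0.3448     1.2414     0.5517]
  [   0.1232     0.1576     1.3399]
x = (I − A)⁻¹ d = adj(I−A)·d / det(I−A), with det(I−A) = 0.5075:
  x_1 = (0.6500·220 + 0.0200·180 + 0.1700·170) / 0.5075 = 175.50 / 0.5075 ≈ 345.81
  x_2 = (0.1750·220 + 0.6300·180 + 0.2800·170) / 0.5075 = 199.50 / 0.5075 ≈ 393.10
  x_3 = (0.0625·220 + 0.0800·180 + 0.6800·170) / 0.5075 = 143.75 / 0.5075 ≈ 283.25

x_1 = 345.81, x_2 = 393.10, x_3 = 283.25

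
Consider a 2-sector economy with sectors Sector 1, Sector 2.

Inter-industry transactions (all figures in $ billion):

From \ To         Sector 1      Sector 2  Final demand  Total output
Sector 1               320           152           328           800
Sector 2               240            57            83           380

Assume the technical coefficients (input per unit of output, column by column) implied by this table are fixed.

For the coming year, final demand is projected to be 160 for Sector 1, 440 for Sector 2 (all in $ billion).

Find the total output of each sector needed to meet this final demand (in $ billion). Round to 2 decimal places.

x_1 = 800.00, x_2 = 800.00

Technical coefficients a_ij = z_ij / X_j:
  a_11 = 320/800 = 0.40, a_21 = 240/800 = 0.30
  a_12 = 152/380 = 0.40, a_22 = 57/380 = 0.15
I − A =
  [   0.60    -0.40]
  [  -0.30     0.85]
det(I−A) = (0.60)(0.85) − (-0.40)(-0.30) = 0.3900
adj(I−A) = [[0.85, 0.40], [0.30, 0.60]]
(I − A)⁻¹ = adj(I−A) / det(I−A) ≈
  [   2.1795     1.0256]
  [   0.7692     1.5385]
x = (I − A)⁻¹ d = adj(I−A)·d / det(I−A), with det(I−A) = 0.3900:
  x_1 = (0.85·160 + 0.40·440) / 0.3900 = 312.00 / 0.3900 = 800.00
  x_2 = (0.30·160 + 0.60·440) / 0.3900 = 312.00 / 0.3900 = 800.00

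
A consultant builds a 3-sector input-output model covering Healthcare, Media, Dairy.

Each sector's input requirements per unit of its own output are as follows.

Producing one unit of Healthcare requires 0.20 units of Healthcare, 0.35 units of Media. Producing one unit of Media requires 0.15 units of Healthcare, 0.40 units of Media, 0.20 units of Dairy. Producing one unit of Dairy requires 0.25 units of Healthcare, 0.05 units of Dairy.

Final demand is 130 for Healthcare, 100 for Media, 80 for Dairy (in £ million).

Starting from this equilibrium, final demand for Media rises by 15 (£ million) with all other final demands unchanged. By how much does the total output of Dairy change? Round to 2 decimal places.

Δx_D = 6.18

I − A =
  [   0.80    -0.15    -0.25]
  [  -0.35     0.60     0.00]
  [   0.00    -0.20     0.95]
Cofactors of I−A, C_ij = (−1)^(i+j)·(minor ij) (rows/columns in the sector order above):
  C_11 = (0.60)(0.95) − (0.00)(-0.20) = 0.5700
  C_12 = −[(-0.35)(0.95) − (0.00)(0.00)] = 0.3325
  C_13 = (-0.35)(-0.20) − (0.60)(0.00) = 0.0700
  C_21 = −[(-0.15)(0.95) − (-0.25)(-0.20)] = 0.1925
  C_22 = (0.80)(0.95) − (-0.25)(0.00) = 0.7600
  C_23 = −[(0.80)(-0.20) − (-0.15)(0.00)] = 0.1600
  C_31 = (-0.15)(0.00) − (-0.25)(0.60) = 0.1500
  C_32 = −[(0.80)(0.00) − (-0.25)(-0.35)] = 0.0875
  C_33 = (0.80)(0.60) − (-0.15)(-0.35) = 0.4275
det(I−A) = Σ_j (I−A)_1j·C_1j = (0.80)(0.5700) + (-0.15)(0.3325) + (-0.25)(0.0700) = 0.388625
adj(I−A) = Cᵀ =
  [ 0.5700   0.1925   0.1500]
  [ 0.3325   0.7600   0.0875]
  [ 0.0700   0.1600   0.4275]
(I − A)⁻¹ = adj(I−A) / det(I−A) ≈
  [   1.4667     0.4953     0.3860]
  [   0.8556     1.9556     0.2252]
  [   0.1801     0.4117     1.1000]
Δx = (I − A)⁻¹ Δd with Δd having +15 in the Media component and 0 elsewhere.
So Δx_D = L_DM · (+15), where L_DM = adj(I−A)_DM / det(I−A) = 0.1600 / 0.388625.
Δx_D = 0.1600 × (+15) / 0.388625 = 2.40 / 0.388625 ≈ 6.18.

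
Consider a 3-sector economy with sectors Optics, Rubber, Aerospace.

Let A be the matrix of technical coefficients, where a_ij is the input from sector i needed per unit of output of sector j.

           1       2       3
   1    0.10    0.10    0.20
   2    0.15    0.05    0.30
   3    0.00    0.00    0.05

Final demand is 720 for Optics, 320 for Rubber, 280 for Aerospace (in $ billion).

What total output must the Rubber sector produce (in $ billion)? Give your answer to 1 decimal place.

x_2 = 576.7

I − A =
  [   0.90    -0.10    -0.20]
  [  -0.15     0.95    -0.30]
  [   0.00     0.00     0.95]
Cofactors of I−A, C_ij = (−1)^(i+j)·(minor ij) (rows/columns in the sector order above):
  C_11 = (0.95)(0.95) − (-0.30)(0.00) = 0.9025
  C_12 = −[(-0.15)(0.95) − (-0.30)(0.00)] = 0.1425
  C_13 = (-0.15)(0.00) − (0.95)(0.00) = 0.0000
  C_21 = −[(-0.10)(0.95) − (-0.20)(0.00)] = 0.0950
  C_22 = (0.90)(0.95) − (-0.20)(0.00) = 0.8550
  C_23 = −[(0.90)(0.00) − (-0.10)(0.00)] = 0.0000
  C_31 = (-0.10)(-0.30) − (-0.20)(0.95) = 0.2200
  C_32 = −[(0.90)(-0.30) − (-0.20)(-0.15)] = 0.3000
  C_33 = (0.90)(0.95) − (-0.10)(-0.15) = 0.8400
det(I−A) = Σ_j (I−A)_1j·C_1j = (0.90)(0.9025) + (-0.10)(0.1425) + (-0.20)(0.0000) = 0.7980
adj(I−A) = Cᵀ =
  [ 0.9025   0.0950   0.2200]
  [ 0.1425   0.8550   0.3000]
  [ 0.0000   0.0000   0.8400]
(I − A)⁻¹ = adj(I−A) / det(I−A) ≈
  [   1.1310     0.1190     0.2757]
  [   0.1786     1.0714     0.3759]
  [   0.0000     0.0000     1.0526]
x = (I − A)⁻¹ d = adj(I−A)·d / det(I−A), with det(I−A) = 0.7980:
  x_1 = (0.9025·720 + 0.0950·320 + 0.2200·280) / 0.7980 = 741.80 / 0.7980 ≈ 929.6
  x_2 = (0.1425·720 + 0.8550·320 + 0.3000·280) / 0.7980 = 460.20 / 0.7980 ≈ 576.7
  x_3 = (0.0000·720 + 0.0000·320 + 0.8400·280) / 0.7980 = 235.20 / 0.7980 ≈ 294.7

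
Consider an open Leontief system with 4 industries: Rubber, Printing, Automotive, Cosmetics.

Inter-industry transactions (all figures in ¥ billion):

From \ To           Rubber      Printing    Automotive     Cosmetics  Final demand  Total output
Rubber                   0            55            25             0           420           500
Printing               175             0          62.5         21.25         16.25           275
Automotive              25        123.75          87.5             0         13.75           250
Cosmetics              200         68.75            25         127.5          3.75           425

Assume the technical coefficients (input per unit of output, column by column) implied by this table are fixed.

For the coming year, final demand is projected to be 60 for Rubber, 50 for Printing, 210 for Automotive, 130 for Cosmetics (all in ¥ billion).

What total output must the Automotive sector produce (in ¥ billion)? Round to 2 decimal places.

x_A = 514.07

Technical coefficients a_ij = z_ij / X_j:
  a_RR = 0/500 = 0.00, a_PR = 175/500 = 0.35, a_AR = 25/500 = 0.05, a_CR = 200/500 = 0.40
  a_RP = 55/275 = 0.20, a_PP = 0/275 = 0.00, a_AP = 123.75/275 = 0.45, a_CP = 68.75/275 = 0.25
  a_RA = 25/250 = 0.10, a_PA = 62.5/250 = 0.25, a_AA = 87.5/250 = 0.35, a_CA = 25/250 = 0.10
  a_RC = 0/425 = 0.00, a_PC = 21.25/425 = 0.05, a_AC = 0/425 = 0.00, a_CC = 127.5/425 = 0.30
I − A =
  [   1.00    -0.20    -0.10     0.00]
  [  -0.35     1.00    -0.25    -0.05]
  [  -0.05    -0.45     0.65     0.00]
  [  -0.40    -0.25    -0.10     0.70]
Compute the cofactors C_ij = (−1)^(i+j)·(3×3 minor ij) of I−A; the adjugate is their transpose:
adj(I−A) = Cᵀ =
  [ 0.365875   0.122500   0.104750   0.008750]
  [ 0.181250   0.451500   0.206500   0.032250]
  [ 0.153625   0.322000   0.634500   0.023000]
  [ 0.295750   0.277250   0.224250   0.468750]
det(I−A) = Σ_j (I−A)_1j·C_1j = (1.00)(0.365875) + (-0.20)(0.181250) + (-0.10)(0.153625) + (0.00)(0.295750) = 0.3142625
(I − A)⁻¹ = adj(I−A) / det(I−A) ≈
  [   1.1642     0.3898     0.3333     0.0278]
  [   0.5767     1.4367     0.6571     0.1026]
  [   0.4888     1.0246     2.0190     0.0732]
  [   0.9411     0.8822     0.7136     1.4916]
x = (I − A)⁻¹ d = adj(I−A)·d / det(I−A), with det(I−A) = 0.3142625:
  x_R = (0.365875·60 + 0.122500·50 + 0.104750·210 + 0.008750·130) / 0.3142625 = 51.2125 / 0.3142625 ≈ 162.96
  x_P = (0.181250·60 + 0.451500·50 + 0.206500·210 + 0.032250·130) / 0.3142625 = 81.0075 / 0.3142625 ≈ 257.77
  x_A = (0.153625·60 + 0.322000·50 + 0.634500·210 + 0.023000·130) / 0.3142625 = 161.5525 / 0.3142625 ≈ 514.07
  x_C = (0.295750·60 + 0.277250·50 + 0.224250·210 + 0.468750·130) / 0.3142625 = 139.6375 / 0.3142625 ≈ 444.33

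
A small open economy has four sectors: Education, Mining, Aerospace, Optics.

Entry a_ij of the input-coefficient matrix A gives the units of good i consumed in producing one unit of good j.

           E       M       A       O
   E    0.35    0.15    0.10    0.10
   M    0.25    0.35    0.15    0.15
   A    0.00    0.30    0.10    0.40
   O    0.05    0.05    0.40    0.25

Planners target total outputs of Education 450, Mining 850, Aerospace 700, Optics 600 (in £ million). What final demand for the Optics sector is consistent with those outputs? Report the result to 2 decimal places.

I − A =
  [   0.65    -0.15    -0.10    -0.10]
  [  -0.25     0.65    -0.15    -0.15]
  [   0.00    -0.30     0.90    -0.40]
  [  -0.05    -0.05    -0.40     0.75]
d = (I − A) x:
  d_E = (+0.65)·450 + (-0.15)·850 + (-0.10)·700 + (-0.10)·600 = 35.00
  d_M = (-0.25)·450 + (+0.65)·850 + (-0.15)·700 + (-0.15)·600 = 245.00
  d_A = (+0.00)·450 + (-0.30)·850 + (+0.90)·700 + (-0.40)·600 = 135.00
  d_O = (-0.05)·450 + (-0.05)·850 + (-0.40)·700 + (+0.75)·600 = 105.00

d_O = 105.00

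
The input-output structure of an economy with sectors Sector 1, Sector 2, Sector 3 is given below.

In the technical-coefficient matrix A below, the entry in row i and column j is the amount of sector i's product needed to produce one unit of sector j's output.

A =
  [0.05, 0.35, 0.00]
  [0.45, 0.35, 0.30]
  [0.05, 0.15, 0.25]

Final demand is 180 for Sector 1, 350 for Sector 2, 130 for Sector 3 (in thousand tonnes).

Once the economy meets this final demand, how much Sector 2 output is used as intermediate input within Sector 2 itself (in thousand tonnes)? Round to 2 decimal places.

z_22 = 412.31

I − A =
  [   0.95    -0.35     0.00]
  [  -0.45     0.65    -0.30]
  [  -0.05    -0.15     0.75]
Cofactors of I−A, C_ij = (−1)^(i+j)·(minor ij) (rows/columns in the sector order above):
  C_11 = (0.65)(0.75) − (-0.30)(-0.15) = 0.4425
  C_12 = −[(-0.45)(0.75) − (-0.30)(-0.05)] = 0.3525
  C_13 = (-0.45)(-0.15) − (0.65)(-0.05) = 0.1000
  C_21 = −[(-0.35)(0.75) − (0.00)(-0.15)] = 0.2625
  C_22 = (0.95)(0.75) − (0.00)(-0.05) = 0.7125
  C_23 = −[(0.95)(-0.15) − (-0.35)(-0.05)] = 0.1600
  C_31 = (-0.35)(-0.30) − (0.00)(0.65) = 0.1050
  C_32 = −[(0.95)(-0.30) − (0.00)(-0.45)] = 0.2850
  C_33 = (0.95)(0.65) − (-0.35)(-0.45) = 0.4600
det(I−A) = Σ_j (I−A)_1j·C_1j = (0.95)(0.4425) + (-0.35)(0.3525) + (0.00)(0.1000) = 0.2970
adj(I−A) = Cᵀ =
  [ 0.4425   0.2625   0.1050]
  [ 0.3525   0.7125   0.2850]
  [ 0.1000   0.1600   0.4600]
(I − A)⁻¹ = adj(I−A) / det(I−A) ≈
  [   1.4899     0.8838     0.3535]
  [   1.1869     2.3990     0.9596]
  [   0.3367     0.5387     1.5488]
First solve x = (I − A)⁻¹ d = adj(I−A)·d / det(I−A); in particular x_2 = (0.3525·180 + 0.7125·350 + 0.2850·130) / 0.2970 = 349.875 / 0.2970 ≈ 1178.0303.
Intermediate flow from 2 to 2: z_22 = a_22 · x_2 = 0.35 × 349.875 / 0.2970 = 122.45625 / 0.2970 ≈ 412.31.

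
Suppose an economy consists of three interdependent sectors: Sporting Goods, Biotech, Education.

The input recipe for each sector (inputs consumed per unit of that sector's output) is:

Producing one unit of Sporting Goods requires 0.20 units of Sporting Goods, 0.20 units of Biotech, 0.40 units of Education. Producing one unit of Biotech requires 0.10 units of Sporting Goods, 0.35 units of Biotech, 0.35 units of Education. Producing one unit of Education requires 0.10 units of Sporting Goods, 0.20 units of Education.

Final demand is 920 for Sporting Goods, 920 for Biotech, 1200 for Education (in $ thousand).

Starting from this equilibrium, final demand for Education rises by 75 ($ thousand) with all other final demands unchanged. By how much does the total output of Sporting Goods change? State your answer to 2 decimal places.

Δx_S = 13.28

I − A =
  [   0.80    -0.10    -0.10]
  [  -0.20     0.65     0.00]
  [  -0.40    -0.35     0.80]
Cofactors of I−A, C_ij = (−1)^(i+j)·(minor ij) (rows/columns in the sector order above):
  C_11 = (0.65)(0.80) − (0.00)(-0.35) = 0.5200
  C_12 = −[(-0.20)(0.80) − (0.00)(-0.40)] = 0.1600
  C_13 = (-0.20)(-0.35) − (0.65)(-0.40) = 0.3300
  C_21 = −[(-0.10)(0.80) − (-0.10)(-0.35)] = 0.1150
  C_22 = (0.80)(0.80) − (-0.10)(-0.40) = 0.6000
  C_23 = −[(0.80)(-0.35) − (-0.10)(-0.40)] = 0.3200
  C_31 = (-0.10)(0.00) − (-0.10)(0.65) = 0.0650
  C_32 = −[(0.80)(0.00) − (-0.10)(-0.20)] = 0.0200
  C_33 = (0.80)(0.65) − (-0.10)(-0.20) = 0.5000
det(I−A) = Σ_j (I−A)_1j·C_1j = (0.80)(0.5200) + (-0.10)(0.1600) + (-0.10)(0.3300) = 0.3670
adj(I−A) = Cᵀ =
  [ 0.5200   0.1150   0.0650]
  [ 0.1600   0.6000   0.0200]
  [ 0.3300   0.3200   0.5000]
(I − A)⁻¹ = adj(I−A) / det(I−A) ≈
  [   1.4169     0.3134     0.1771]
  [   0.4360     1.6349     0.0545]
  [   0.8992     0.8719     1.3624]
Δx = (I − A)⁻¹ Δd with Δd having +75 in the Education component and 0 elsewhere.
So Δx_S = L_SE · (+75), where L_SE = adj(I−A)_SE / det(I−A) = 0.0650 / 0.3670.
Δx_S = 0.0650 × (+75) / 0.3670 = 4.875 / 0.3670 ≈ 13.28.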